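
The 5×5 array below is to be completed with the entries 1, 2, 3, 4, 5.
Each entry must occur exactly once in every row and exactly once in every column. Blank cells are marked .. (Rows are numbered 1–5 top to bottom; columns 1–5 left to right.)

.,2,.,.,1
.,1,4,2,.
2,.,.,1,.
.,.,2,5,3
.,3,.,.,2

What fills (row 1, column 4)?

Row 2, column 5: row 2 has {1, 2, 4} and column 5 has {1, 2, 3}, leaving only 5.
Row 2, column 1: row 2 has {1, 2, 4, 5} and column 1 has {2}, leaving only 3.
Row 3, column 5: row 3 has {1, 2} and column 5 has {1, 2, 3, 5}, leaving only 4.
Row 3, column 2: row 3 has {1, 2, 4} and column 2 has {1, 2, 3}, leaving only 5.
Row 3, column 3: row 3 has {1, 2, 4, 5} and column 3 has {2, 4}, leaving only 3.
Row 1, column 3: row 1 has {1, 2} and column 3 has {2, 3, 4}, leaving only 5.
Row 1, column 1: row 1 has {1, 2, 5} and column 1 has {2, 3}, leaving only 4.
Row 1 already has {1, 2, 4, 5} and column 4 already has {1, 2, 5}, so row 1, column 4 must be 3.

3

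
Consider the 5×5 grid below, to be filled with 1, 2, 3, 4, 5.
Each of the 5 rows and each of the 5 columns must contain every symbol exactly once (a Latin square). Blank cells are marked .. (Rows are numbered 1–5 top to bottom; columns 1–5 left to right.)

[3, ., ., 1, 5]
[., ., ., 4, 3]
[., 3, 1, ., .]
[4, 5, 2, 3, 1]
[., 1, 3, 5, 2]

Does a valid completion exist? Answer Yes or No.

Row 5, column 1: row 5 together with column 1 already contain {1, 2, 3, 4, 5} — every symbol — so nothing can go there. The grid has no valid completion.

No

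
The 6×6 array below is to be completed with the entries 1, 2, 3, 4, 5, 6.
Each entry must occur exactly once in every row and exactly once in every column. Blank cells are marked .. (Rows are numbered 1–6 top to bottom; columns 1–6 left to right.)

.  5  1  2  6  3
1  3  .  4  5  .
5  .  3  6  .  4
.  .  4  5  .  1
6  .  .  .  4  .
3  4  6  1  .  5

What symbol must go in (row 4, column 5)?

3

Row 1, column 1: row 1 has {1, 2, 3, 5, 6} and column 1 has {1, 3, 5, 6}, leaving only 4.
Row 2, column 3: row 2 has {1, 3, 4, 5} and column 3 has {1, 3, 4, 6}, leaving only 2.
Row 2, column 6: row 2 has {1, 2, 3, 4, 5} and column 6 has {1, 3, 4, 5}, leaving only 6.
Row 4, column 1: row 4 has {1, 4, 5} and column 1 has {1, 3, 4, 5, 6}, leaving only 2.
Row 4 already has {1, 2, 4, 5} and column 5 already has {4, 5, 6}, so row 4, column 5 must be 3.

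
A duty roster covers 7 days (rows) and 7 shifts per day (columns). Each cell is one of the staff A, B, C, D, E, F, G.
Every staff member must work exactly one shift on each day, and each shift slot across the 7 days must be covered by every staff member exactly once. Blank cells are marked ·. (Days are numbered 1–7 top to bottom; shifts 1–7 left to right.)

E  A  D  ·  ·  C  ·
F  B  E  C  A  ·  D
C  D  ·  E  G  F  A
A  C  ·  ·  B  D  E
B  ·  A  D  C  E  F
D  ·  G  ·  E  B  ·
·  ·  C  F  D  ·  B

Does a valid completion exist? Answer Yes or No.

No day or shift among the givens repeats a symbol, and propagating forced cells runs into no contradiction.
One valid completion exists (for instance, E A D B F C G / F B E C A G D / C D B E G F A / A C F G B D E / B G A D C E F / D F G A E B C / G E C F D A B).

Yes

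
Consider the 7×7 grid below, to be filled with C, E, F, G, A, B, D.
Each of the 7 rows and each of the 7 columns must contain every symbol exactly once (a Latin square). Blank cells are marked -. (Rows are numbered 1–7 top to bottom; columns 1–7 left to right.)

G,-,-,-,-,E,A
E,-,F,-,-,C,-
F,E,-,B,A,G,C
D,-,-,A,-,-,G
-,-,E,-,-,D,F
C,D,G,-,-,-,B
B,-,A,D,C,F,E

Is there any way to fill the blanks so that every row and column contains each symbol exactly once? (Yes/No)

Yes

No row or column among the givens repeats a symbol, and propagating forced cells runs into no contradiction.
One valid completion exists (for instance, G C B F D E A / E A F G B C D / F E D B A G C / D F C A E B G / A B E C G D F / C D G E F A B / B G A D C F E).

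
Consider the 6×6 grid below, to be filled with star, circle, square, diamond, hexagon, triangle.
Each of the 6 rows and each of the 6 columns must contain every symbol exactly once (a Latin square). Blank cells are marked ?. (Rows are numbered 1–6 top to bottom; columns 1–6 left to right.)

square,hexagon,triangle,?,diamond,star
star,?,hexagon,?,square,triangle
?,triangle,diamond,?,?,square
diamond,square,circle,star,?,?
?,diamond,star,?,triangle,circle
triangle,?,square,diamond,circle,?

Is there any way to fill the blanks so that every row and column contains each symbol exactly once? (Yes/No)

No

Row 1, column 4: row 1 has {star, square, diamond, hexagon, triangle} and column 4 has {star, diamond}, so it must be circle.
Now row 2, column 4: row 2 together with column 4 already contain {star, circle, square, diamond, hexagon, triangle} — every symbol — so nothing can go there. The grid has no valid completion.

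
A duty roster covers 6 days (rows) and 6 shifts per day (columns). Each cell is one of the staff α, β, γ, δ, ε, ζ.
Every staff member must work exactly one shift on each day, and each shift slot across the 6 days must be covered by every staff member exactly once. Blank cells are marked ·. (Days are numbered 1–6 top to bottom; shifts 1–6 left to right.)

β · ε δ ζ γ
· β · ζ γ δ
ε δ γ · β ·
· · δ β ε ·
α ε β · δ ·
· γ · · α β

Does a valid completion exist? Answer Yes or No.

No

Day 2, shift 1: day 2 together with shift 1 already contain {α, β, γ, δ, ε, ζ} — every symbol — so nothing can go there. The grid has no valid completion.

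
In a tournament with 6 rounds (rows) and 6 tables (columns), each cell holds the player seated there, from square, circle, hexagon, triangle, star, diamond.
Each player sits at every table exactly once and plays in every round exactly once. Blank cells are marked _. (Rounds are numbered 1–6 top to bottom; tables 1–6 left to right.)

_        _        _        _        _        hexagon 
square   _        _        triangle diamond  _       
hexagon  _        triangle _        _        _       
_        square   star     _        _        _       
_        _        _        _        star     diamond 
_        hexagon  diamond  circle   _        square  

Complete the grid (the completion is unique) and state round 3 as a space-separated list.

Round 6, table 5: round 6 has {square, circle, hexagon, diamond} and table 5 has {star, diamond}, leaving only triangle.
Round 6, table 1: round 6 has {square, circle, hexagon, triangle, diamond} and table 1 has {square, hexagon}, leaving only star.
Round 3, table 2 is narrowed to {circle, star, diamond}; only diamond is consistent with the remaining cells.
Round 3, table 4 is narrowed to {square, star}; only square is consistent with the remaining cells.
Round 3, table 5: round 3 has {square, hexagon, triangle, diamond} and table 5 has {triangle, star, diamond}, leaving only circle.
Round 3, table 6: round 3 has {square, circle, hexagon, triangle, diamond} and table 6 has {square, hexagon, diamond}, leaving only star.
So round 3 reads: hexagon diamond triangle square circle star.

hexagon diamond triangle square circle star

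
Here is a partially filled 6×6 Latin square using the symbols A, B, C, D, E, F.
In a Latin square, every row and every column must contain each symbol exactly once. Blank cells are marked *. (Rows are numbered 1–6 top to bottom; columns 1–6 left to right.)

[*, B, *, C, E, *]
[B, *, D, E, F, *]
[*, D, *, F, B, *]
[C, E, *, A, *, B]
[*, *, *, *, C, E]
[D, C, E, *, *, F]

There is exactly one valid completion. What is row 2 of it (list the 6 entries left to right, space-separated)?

Row 2, column 2: row 2 has {B, D, E, F} and column 2 has {B, C, D, E}, leaving only A.
Row 2, column 6: row 2 has {A, B, D, E, F} and column 6 has {B, E, F}, leaving only C.
So row 2 reads: B A D E F C.

B A D E F C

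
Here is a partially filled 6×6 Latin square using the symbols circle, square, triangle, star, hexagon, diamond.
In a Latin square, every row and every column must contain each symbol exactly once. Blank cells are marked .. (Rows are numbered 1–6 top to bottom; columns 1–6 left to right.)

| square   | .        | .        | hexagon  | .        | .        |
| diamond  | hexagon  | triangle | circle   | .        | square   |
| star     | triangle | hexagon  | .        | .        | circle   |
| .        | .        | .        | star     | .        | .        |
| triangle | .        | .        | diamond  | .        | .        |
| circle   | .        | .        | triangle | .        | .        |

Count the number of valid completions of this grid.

20

Row 1, column 2: eliminating its row and column leaves {circle, star, diamond}.
Row 1, column 3: eliminating its row and column leaves {circle, star, diamond}.
Row 1, column 5: eliminating its row and column leaves {circle, triangle, star, diamond}.
Row 1, column 6: eliminating its row and column leaves {triangle, star, diamond}.
Row 2, column 5: eliminating its row and column leaves {star}.
Row 3, column 4: eliminating its row and column leaves {square}.
Row 3, column 5: eliminating its row and column leaves {square, diamond}.
Row 4, column 1: eliminating its row and column leaves {hexagon}.
Row 4, column 2: eliminating its row and column leaves {circle, square, diamond}.
Row 4, column 3: eliminating its row and column leaves {circle, square, diamond}.
Row 4, column 5: eliminating its row and column leaves {circle, square, triangle, hexagon, diamond}.
Row 4, column 6: eliminating its row and column leaves {triangle, hexagon, diamond}.
Row 5, column 2: eliminating its row and column leaves {circle, square, star}.
Row 5, column 3: eliminating its row and column leaves {circle, square, star}.
Row 5, column 5: eliminating its row and column leaves {circle, square, star, hexagon}.
Row 5, column 6: eliminating its row and column leaves {star, hexagon}.
Row 6, column 2: eliminating its row and column leaves {square, star, diamond}.
Row 6, column 3: eliminating its row and column leaves {square, star, diamond}.
Row 6, column 5: eliminating its row and column leaves {square, star, hexagon, diamond}.
Row 6, column 6: eliminating its row and column leaves {star, hexagon, diamond}.
Enumerating the assignments across these blanks that avoid any row or column repeat gives 20 completions.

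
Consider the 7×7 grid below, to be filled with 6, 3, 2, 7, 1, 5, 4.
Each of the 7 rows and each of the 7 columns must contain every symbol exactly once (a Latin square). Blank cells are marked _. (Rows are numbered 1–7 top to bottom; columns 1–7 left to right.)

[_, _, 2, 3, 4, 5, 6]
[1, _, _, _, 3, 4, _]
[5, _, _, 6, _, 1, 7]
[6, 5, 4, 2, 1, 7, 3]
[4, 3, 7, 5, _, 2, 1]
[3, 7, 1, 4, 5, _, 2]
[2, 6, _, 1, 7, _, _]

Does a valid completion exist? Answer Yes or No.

No row or column among the givens repeats a symbol, and propagating forced cells runs into no contradiction.
One valid completion exists (for instance, 7 1 2 3 4 5 6 / 1 2 6 7 3 4 5 / 5 4 3 6 2 1 7 / 6 5 4 2 1 7 3 / 4 3 7 5 6 2 1 / 3 7 1 4 5 6 2 / 2 6 5 1 7 3 4).

Yes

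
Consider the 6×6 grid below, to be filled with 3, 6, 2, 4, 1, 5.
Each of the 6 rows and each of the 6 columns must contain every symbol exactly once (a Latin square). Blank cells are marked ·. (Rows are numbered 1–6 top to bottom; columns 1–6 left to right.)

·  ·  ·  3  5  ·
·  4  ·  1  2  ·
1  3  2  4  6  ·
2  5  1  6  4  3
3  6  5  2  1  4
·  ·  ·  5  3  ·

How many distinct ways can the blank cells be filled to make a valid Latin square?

4

Row 1, column 1: eliminating its row and column leaves {6, 4}.
Row 1, column 2: eliminating its row and column leaves {2, 1}.
Row 1, column 3: eliminating its row and column leaves {6, 4}.
Row 1, column 6: eliminating its row and column leaves {6, 2, 1}.
Row 2, column 1: eliminating its row and column leaves {6, 5}.
Row 2, column 3: eliminating its row and column leaves {3, 6}.
Row 2, column 6: eliminating its row and column leaves {6, 5}.
Row 3, column 6: eliminating its row and column leaves {5}.
Row 6, column 1: eliminating its row and column leaves {6, 4}.
Row 6, column 2: eliminating its row and column leaves {2, 1}.
Row 6, column 3: eliminating its row and column leaves {6, 4}.
Row 6, column 6: eliminating its row and column leaves {6, 2, 1}.
Enumerating the assignments across these blanks that avoid any row or column repeat gives 4 completions.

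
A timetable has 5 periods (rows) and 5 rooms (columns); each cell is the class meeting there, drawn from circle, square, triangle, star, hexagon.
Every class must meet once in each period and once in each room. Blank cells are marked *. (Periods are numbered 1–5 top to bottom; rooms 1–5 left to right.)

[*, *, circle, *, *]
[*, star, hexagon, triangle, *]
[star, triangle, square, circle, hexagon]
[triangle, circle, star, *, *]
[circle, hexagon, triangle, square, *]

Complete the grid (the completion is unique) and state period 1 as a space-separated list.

Period 1, room 2: period 1 has {circle} and room 2 has {circle, triangle, star, hexagon}, leaving only square.
Period 1, room 1: period 1 has {circle, square} and room 1 has {circle, triangle, star}, leaving only hexagon.
Period 1, room 4: period 1 has {circle, square, hexagon} and room 4 has {circle, square, triangle}, leaving only star.
Period 1, room 5: period 1 has {circle, square, star, hexagon} and room 5 has {hexagon}, leaving only triangle.
So period 1 reads: hexagon square circle star triangle.

hexagon square circle star triangle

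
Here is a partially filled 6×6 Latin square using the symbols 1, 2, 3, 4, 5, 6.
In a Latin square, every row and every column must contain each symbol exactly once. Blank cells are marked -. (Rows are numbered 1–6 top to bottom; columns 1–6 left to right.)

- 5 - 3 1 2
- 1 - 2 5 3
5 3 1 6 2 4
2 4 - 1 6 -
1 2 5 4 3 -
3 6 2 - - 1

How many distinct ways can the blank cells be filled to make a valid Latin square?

Row 1, column 1: eliminating its row and column leaves {4, 6}.
Row 1, column 3: eliminating its row and column leaves {4, 6}.
Row 2, column 1: eliminating its row and column leaves {4, 6}.
Row 2, column 3: eliminating its row and column leaves {4, 6}.
Row 4, column 3: eliminating its row and column leaves {3}.
Row 4, column 6: eliminating its row and column leaves {5}.
Row 5, column 6: eliminating its row and column leaves {6}.
Row 6, column 4: eliminating its row and column leaves {5}.
Row 6, column 5: eliminating its row and column leaves {4}.
Enumerating the assignments across these blanks that avoid any row or column repeat gives 2 completions.

2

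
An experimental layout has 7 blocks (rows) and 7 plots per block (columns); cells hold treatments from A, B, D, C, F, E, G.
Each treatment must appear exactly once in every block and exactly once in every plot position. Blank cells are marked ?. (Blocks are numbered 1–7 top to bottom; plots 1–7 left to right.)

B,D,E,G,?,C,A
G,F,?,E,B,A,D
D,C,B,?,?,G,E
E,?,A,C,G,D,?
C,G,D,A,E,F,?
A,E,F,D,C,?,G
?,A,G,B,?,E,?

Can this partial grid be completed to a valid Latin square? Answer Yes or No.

Yes

No block or plot among the givens repeats a symbol, and propagating forced cells runs into no contradiction.
One valid completion exists (for instance, B D E G F C A / G F C E B A D / D C B F A G E / E B A C G D F / C G D A E F B / A E F D C B G / F A G B D E C).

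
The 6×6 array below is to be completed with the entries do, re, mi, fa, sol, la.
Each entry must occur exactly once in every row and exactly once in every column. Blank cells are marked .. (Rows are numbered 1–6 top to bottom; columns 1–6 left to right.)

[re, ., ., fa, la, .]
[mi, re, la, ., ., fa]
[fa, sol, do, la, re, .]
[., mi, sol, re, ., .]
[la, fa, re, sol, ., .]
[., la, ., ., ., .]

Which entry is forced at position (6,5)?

do

Row 1, column 2: row 1 has {re, fa, la} and column 2 has {re, mi, fa, sol, la}, leaving only do.
Row 1, column 3: row 1 has {do, re, fa, la} and column 3 has {do, re, sol, la}, leaving only mi.
Row 1, column 6: row 1 has {do, re, mi, fa, la} and column 6 has {fa}, leaving only sol.
Row 2, column 4: row 2 has {re, mi, fa, la} and column 4 has {re, fa, sol, la}, leaving only do.
Row 2, column 5: row 2 has {do, re, mi, fa, la} and column 5 has {re, la}, leaving only sol.
Row 3, column 6: row 3 has {do, re, fa, sol, la} and column 6 has {fa, sol}, leaving only mi.
Row 4, column 1: row 4 has {re, mi, sol} and column 1 has {re, mi, fa, la}, leaving only do.
Row 4, column 5: row 4 has {do, re, mi, sol} and column 5 has {re, sol, la}, leaving only fa.
Row 4, column 6: row 4 has {do, re, mi, fa, sol} and column 6 has {mi, fa, sol}, leaving only la.
Row 5, column 6: row 5 has {re, fa, sol, la} and column 6 has {mi, fa, sol, la}, leaving only do.
Row 5, column 5: row 5 has {do, re, fa, sol, la} and column 5 has {re, fa, sol, la}, leaving only mi.
Row 6 already has {la} and column 5 already has {re, mi, fa, sol, la}, so row 6, column 5 must be do.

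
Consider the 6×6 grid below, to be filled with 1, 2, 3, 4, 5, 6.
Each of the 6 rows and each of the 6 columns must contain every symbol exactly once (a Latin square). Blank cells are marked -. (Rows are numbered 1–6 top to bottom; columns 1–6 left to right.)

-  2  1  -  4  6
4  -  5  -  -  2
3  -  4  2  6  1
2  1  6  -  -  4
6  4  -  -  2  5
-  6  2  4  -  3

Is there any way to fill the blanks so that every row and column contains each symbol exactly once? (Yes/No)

No row or column among the givens repeats a symbol, and propagating forced cells runs into no contradiction.
One valid completion exists (for instance, 5 2 1 3 4 6 / 4 3 5 6 1 2 / 3 5 4 2 6 1 / 2 1 6 5 3 4 / 6 4 3 1 2 5 / 1 6 2 4 5 3).

Yes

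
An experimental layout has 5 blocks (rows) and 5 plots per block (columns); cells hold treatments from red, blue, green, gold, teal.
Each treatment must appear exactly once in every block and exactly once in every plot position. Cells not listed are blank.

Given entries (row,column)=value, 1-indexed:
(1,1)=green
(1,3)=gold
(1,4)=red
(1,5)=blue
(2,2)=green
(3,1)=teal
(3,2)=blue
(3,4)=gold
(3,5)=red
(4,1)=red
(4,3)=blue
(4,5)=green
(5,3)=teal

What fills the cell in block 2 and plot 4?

Block 1, plot 2: block 1 has {red, blue, green, gold} and plot 2 has {blue, green}, leaving only teal.
Block 2, plot 3: block 2 has {green} and plot 3 has {blue, gold, teal}, leaving only red.
Block 3, plot 3: block 3 has {red, blue, gold, teal} and plot 3 has {red, blue, gold, teal}, leaving only green.
Block 4, plot 2: block 4 has {red, blue, green} and plot 2 has {blue, green, teal}, leaving only gold.
Block 4, plot 4: block 4 has {red, blue, green, gold} and plot 4 has {red, gold}, leaving only teal.
Block 2 already has {red, green} and plot 4 already has {red, gold, teal}, so block 2, plot 4 must be blue.

blue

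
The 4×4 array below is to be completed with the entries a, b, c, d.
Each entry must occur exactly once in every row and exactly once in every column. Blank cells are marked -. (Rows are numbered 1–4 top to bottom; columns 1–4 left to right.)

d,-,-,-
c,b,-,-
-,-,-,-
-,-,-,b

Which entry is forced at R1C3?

Row 4, column 1: row 4 has {b} and column 1 has {c, d}, leaving only a.
Row 3, column 1: row 3 has {} and column 1 has {a, c, d}, leaving only b.
Row 1, column 3 is narrowed to {a, b, c}.
If it were a, then row 1, column 4 would be left with no valid symbol.
If it were c, then row 1, column 4 would be left with no valid symbol.
So row 1, column 3 must be b.

b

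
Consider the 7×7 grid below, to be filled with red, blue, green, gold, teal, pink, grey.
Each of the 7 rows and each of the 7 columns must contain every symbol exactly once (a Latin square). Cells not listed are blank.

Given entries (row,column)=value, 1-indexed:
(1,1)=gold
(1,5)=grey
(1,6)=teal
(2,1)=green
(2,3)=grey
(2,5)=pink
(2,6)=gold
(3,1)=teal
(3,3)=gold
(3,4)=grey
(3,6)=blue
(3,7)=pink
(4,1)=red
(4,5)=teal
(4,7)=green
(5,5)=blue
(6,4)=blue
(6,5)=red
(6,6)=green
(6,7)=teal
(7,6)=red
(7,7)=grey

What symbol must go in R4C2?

Row 3, column 5: row 3 has {blue, gold, teal, pink, grey} and column 5 has {red, blue, teal, pink, grey}, leaving only green.
Row 3, column 2: row 3 has {blue, green, gold, teal, pink, grey} and column 2 has {}, leaving only red.
Row 6, column 3: row 6 has {red, blue, green, teal} and column 3 has {gold, grey}, leaving only pink.
Row 4, column 3: row 4 has {red, green, teal} and column 3 has {gold, pink, grey}, leaving only blue.
Row 6, column 1: row 6 has {red, blue, green, teal, pink} and column 1 has {red, green, gold, teal}, leaving only grey.
Row 5, column 1: row 5 has {blue} and column 1 has {red, green, gold, teal, grey}, leaving only pink.
Row 5, column 6: row 5 has {blue, pink} and column 6 has {red, blue, green, gold, teal}, leaving only grey.
Row 4, column 6: row 4 has {red, blue, green, teal} and column 6 has {red, blue, green, gold, teal, grey}, leaving only pink.
Row 4, column 4: row 4 has {red, blue, green, teal, pink} and column 4 has {blue, grey}, leaving only gold.
Row 4 already has {red, blue, green, gold, teal, pink} and column 2 already has {red}, so row 4, column 2 must be grey.

grey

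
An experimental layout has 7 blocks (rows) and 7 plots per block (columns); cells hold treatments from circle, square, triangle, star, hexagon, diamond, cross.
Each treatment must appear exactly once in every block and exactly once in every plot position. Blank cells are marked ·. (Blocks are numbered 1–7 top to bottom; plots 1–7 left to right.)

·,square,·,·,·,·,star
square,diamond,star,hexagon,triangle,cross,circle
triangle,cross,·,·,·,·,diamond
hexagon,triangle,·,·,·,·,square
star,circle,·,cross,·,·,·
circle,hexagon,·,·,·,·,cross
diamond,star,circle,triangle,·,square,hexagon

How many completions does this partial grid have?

Block 1, plot 1: eliminating its block and plot leaves {cross}.
Block 1, plot 3: eliminating its block and plot leaves {triangle, hexagon, diamond, cross}.
Block 1, plot 4: eliminating its block and plot leaves {circle, diamond}.
Block 1, plot 5: eliminating its block and plot leaves {circle, hexagon, diamond, cross}.
Block 1, plot 6: eliminating its block and plot leaves {circle, triangle, hexagon, diamond}.
Block 3, plot 3: eliminating its block and plot leaves {square, hexagon}.
Block 3, plot 4: eliminating its block and plot leaves {circle, square, star}.
Block 3, plot 5: eliminating its block and plot leaves {circle, square, star, hexagon}.
Block 3, plot 6: eliminating its block and plot leaves {circle, star, hexagon}.
Block 4, plot 3: eliminating its block and plot leaves {diamond, cross}.
Block 4, plot 4: eliminating its block and plot leaves {circle, star, diamond}.
Block 4, plot 5: eliminating its block and plot leaves {circle, star, diamond, cross}.
Block 4, plot 6: eliminating its block and plot leaves {circle, star, diamond}.
Block 5, plot 3: eliminating its block and plot leaves {square, triangle, hexagon, diamond}.
Block 5, plot 5: eliminating its block and plot leaves {square, hexagon, diamond}.
Block 5, plot 6: eliminating its block and plot leaves {triangle, hexagon, diamond}.
Block 5, plot 7: eliminating its block and plot leaves {triangle}.
Block 6, plot 3: eliminating its block and plot leaves {square, triangle, diamond}.
Block 6, plot 4: eliminating its block and plot leaves {square, star, diamond}.
Block 6, plot 5: eliminating its block and plot leaves {square, star, diamond}.
Block 6, plot 6: eliminating its block and plot leaves {triangle, star, diamond}.
Block 7, plot 5: eliminating its block and plot leaves {cross}.
Enumerating the assignments across these blanks that avoid any block or plot repeat gives 28 completions.

28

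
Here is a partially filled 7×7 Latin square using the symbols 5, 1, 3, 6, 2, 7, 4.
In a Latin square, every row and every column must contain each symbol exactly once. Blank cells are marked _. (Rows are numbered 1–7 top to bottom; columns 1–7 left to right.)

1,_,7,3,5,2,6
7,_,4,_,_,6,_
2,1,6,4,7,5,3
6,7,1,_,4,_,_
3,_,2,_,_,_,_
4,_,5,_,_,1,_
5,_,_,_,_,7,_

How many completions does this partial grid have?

Row 1, column 2: eliminating its row and column leaves {4}.
Row 2, column 2: eliminating its row and column leaves {5, 3, 2}.
Row 2, column 4: eliminating its row and column leaves {5, 1, 2}.
Row 2, column 5: eliminating its row and column leaves {1, 3, 2}.
Row 2, column 7: eliminating its row and column leaves {5, 1, 2}.
Row 4, column 4: eliminating its row and column leaves {5, 2}.
Row 4, column 6: eliminating its row and column leaves {3}.
Row 4, column 7: eliminating its row and column leaves {5, 2}.
Row 5, column 2: eliminating its row and column leaves {5, 6, 4}.
Row 5, column 4: eliminating its row and column leaves {5, 1, 6, 7}.
Row 5, column 5: eliminating its row and column leaves {1, 6}.
Row 5, column 6: eliminating its row and column leaves {4}.
Row 5, column 7: eliminating its row and column leaves {5, 1, 7, 4}.
Row 6, column 2: eliminating its row and column leaves {3, 6, 2}.
Row 6, column 4: eliminating its row and column leaves {6, 2, 7}.
Row 6, column 5: eliminating its row and column leaves {3, 6, 2}.
Row 6, column 7: eliminating its row and column leaves {2, 7}.
Row 7, column 2: eliminating its row and column leaves {3, 6, 2, 4}.
Row 7, column 3: eliminating its row and column leaves {3}.
Row 7, column 4: eliminating its row and column leaves {1, 6, 2}.
Row 7, column 5: eliminating its row and column leaves {1, 3, 6, 2}.
Row 7, column 7: eliminating its row and column leaves {1, 2, 4}.
Enumerating the assignments across these blanks that avoid any row or column repeat gives 9 completions.

9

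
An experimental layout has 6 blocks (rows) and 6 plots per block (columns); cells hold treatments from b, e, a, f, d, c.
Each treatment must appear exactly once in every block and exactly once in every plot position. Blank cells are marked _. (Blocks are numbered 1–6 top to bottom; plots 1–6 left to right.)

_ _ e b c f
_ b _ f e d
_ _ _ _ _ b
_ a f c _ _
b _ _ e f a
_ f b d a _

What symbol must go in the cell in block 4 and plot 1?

Block 1, plot 2: block 1 has {b, e, f, c} and plot 2 has {b, a, f}, leaving only d.
Block 1, plot 1: block 1 has {b, e, f, d, c} and plot 1 has {b}, leaving only a.
Block 2, plot 1: block 2 has {b, e, f, d} and plot 1 has {b, a}, leaving only c.
Block 2, plot 3: block 2 has {b, e, f, d, c} and plot 3 has {b, e, f}, leaving only a.
Block 3, plot 4: block 3 has {b} and plot 4 has {b, e, f, d, c}, leaving only a.
Block 3, plot 5: block 3 has {b, a} and plot 5 has {e, a, f, c}, leaving only d.
Block 3, plot 3: block 3 has {b, a, d} and plot 3 has {b, e, a, f}, leaving only c.
Block 3, plot 2: block 3 has {b, a, d, c} and plot 2 has {b, a, f, d}, leaving only e.
Block 3, plot 1: block 3 has {b, e, a, d, c} and plot 1 has {b, a, c}, leaving only f.
Block 4, plot 5: block 4 has {a, f, c} and plot 5 has {e, a, f, d, c}, leaving only b.
Block 4, plot 6: block 4 has {b, a, f, c} and plot 6 has {b, a, f, d}, leaving only e.
Block 4 already has {b, e, a, f, c} and plot 1 already has {b, a, f, c}, so block 4, plot 1 must be d.

d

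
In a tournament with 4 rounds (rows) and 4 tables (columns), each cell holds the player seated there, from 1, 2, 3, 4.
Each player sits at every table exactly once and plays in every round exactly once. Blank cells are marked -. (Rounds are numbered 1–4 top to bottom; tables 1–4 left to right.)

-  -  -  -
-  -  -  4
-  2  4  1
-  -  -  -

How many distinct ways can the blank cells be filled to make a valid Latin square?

8

Round 1, table 1: eliminating its round and table leaves {1, 2, 3, 4}.
Round 1, table 2: eliminating its round and table leaves {1, 3, 4}.
Round 1, table 3: eliminating its round and table leaves {1, 2, 3}.
Round 1, table 4: eliminating its round and table leaves {2, 3}.
Round 2, table 1: eliminating its round and table leaves {1, 2, 3}.
Round 2, table 2: eliminating its round and table leaves {1, 3}.
Round 2, table 3: eliminating its round and table leaves {1, 2, 3}.
Round 3, table 1: eliminating its round and table leaves {3}.
Round 4, table 1: eliminating its round and table leaves {1, 2, 3, 4}.
Round 4, table 2: eliminating its round and table leaves {1, 3, 4}.
Round 4, table 3: eliminating its round and table leaves {1, 2, 3}.
Round 4, table 4: eliminating its round and table leaves {2, 3}.
Enumerating the assignments across these blanks that avoid any round or table repeat gives 8 completions.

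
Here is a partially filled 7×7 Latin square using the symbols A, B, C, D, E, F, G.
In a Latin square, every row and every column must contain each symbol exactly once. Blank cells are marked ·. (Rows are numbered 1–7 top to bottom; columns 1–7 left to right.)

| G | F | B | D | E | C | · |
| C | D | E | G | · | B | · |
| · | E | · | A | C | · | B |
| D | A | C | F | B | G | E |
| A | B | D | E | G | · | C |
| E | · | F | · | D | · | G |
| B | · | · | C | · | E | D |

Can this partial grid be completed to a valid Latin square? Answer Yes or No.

No row or column among the givens repeats a symbol, and propagating forced cells runs into no contradiction.
One valid completion exists (for instance, G F B D E C A / C D E G A B F / F E G A C D B / D A C F B G E / A B D E G F C / E C F B D A G / B G A C F E D).

Yes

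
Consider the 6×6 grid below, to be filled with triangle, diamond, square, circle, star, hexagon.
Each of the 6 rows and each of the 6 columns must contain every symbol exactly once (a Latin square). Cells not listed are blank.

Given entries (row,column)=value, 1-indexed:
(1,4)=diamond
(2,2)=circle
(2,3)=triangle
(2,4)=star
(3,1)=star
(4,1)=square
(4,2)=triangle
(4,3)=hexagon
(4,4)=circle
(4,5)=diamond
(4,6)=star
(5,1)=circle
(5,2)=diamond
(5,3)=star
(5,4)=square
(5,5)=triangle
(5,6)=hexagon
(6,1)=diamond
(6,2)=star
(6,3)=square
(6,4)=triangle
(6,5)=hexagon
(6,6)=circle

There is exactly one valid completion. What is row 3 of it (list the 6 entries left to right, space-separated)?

Row 3, column 4: row 3 has {star} and column 4 has {triangle, diamond, square, circle, star}, leaving only hexagon.
Row 3, column 2: row 3 has {star, hexagon} and column 2 has {triangle, diamond, circle, star}, leaving only square.
Row 3, column 5: row 3 has {square, star, hexagon} and column 5 has {triangle, diamond, hexagon}, leaving only circle.
Row 3, column 3: row 3 has {square, circle, star, hexagon} and column 3 has {triangle, square, star, hexagon}, leaving only diamond.
Row 3, column 6: row 3 has {diamond, square, circle, star, hexagon} and column 6 has {circle, star, hexagon}, leaving only triangle.
So row 3 reads: star square diamond hexagon circle triangle.

star square diamond hexagon circle triangle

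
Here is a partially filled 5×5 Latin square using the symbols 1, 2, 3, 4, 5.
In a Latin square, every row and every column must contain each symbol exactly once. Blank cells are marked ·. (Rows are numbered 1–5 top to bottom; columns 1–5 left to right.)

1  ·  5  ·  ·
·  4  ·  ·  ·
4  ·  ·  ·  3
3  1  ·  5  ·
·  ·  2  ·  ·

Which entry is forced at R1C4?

3

Row 3, column 3: row 3 has {3, 4} and column 3 has {2, 5}, leaving only 1.
Row 2, column 3: row 2 has {4} and column 3 has {1, 2, 5}, leaving only 3.
Row 3, column 4: row 3 has {1, 3, 4} and column 4 has {5}, leaving only 2.
Row 2, column 4: row 2 has {3, 4} and column 4 has {2, 5}, leaving only 1.
Row 3, column 2: row 3 has {1, 2, 3, 4} and column 2 has {1, 4}, leaving only 5.
Row 4, column 3: row 4 has {1, 3, 5} and column 3 has {1, 2, 3, 5}, leaving only 4.
Row 4, column 5: row 4 has {1, 3, 4, 5} and column 5 has {3}, leaving only 2.
Row 1, column 5: row 1 has {1, 5} and column 5 has {2, 3}, leaving only 4.
Row 1 already has {1, 4, 5} and column 4 already has {1, 2, 5}, so row 1, column 4 must be 3.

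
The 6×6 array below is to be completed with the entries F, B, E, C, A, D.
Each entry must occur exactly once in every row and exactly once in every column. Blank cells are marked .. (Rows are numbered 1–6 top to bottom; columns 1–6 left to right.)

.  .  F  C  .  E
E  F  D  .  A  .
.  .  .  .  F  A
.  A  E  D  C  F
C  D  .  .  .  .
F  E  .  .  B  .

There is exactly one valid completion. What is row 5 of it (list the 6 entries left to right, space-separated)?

Row 5, column 5: row 5 has {C, D} and column 5 has {F, B, C, A}, leaving only E.
Row 5, column 6: row 5 has {E, C, D} and column 6 has {F, E, A}, leaving only B.
Row 5, column 3: row 5 has {B, E, C, D} and column 3 has {F, E, D}, leaving only A.
Row 5, column 4: row 5 has {B, E, C, A, D} and column 4 has {C, D}, leaving only F.
So row 5 reads: C D A F E B.

C D A F E B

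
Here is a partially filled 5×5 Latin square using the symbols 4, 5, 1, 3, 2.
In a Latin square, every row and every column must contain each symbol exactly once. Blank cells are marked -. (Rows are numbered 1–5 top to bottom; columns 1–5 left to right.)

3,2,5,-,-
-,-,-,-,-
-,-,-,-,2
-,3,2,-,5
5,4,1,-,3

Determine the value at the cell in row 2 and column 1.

Row 5, column 4: row 5 has {4, 5, 1, 3} and column 4 has {}, leaving only 2.
Row 2, column 1 is narrowed to {4, 1, 2}.
If it were 4, then row 2, column 4 would be left with no valid symbol.
If it were 1, then row 2, column 4 would be left with no valid symbol.
So row 2, column 1 must be 2.

2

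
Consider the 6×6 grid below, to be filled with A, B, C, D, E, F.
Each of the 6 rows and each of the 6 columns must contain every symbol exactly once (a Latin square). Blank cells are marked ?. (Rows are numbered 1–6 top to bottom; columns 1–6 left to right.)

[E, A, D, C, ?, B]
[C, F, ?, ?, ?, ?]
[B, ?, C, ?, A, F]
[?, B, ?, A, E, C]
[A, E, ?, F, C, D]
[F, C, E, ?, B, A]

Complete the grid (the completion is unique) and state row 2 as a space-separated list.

Row 2, column 5: row 2 has {C, F} and column 5 has {A, B, C, E}, leaving only D.
Row 2, column 6: row 2 has {C, D, F} and column 6 has {A, B, C, D, F}, leaving only E.
Row 2, column 4: row 2 has {C, D, E, F} and column 4 has {A, C, F}, leaving only B.
Row 2, column 3: row 2 has {B, C, D, E, F} and column 3 has {C, D, E}, leaving only A.
So row 2 reads: C F A B D E.

C F A B D E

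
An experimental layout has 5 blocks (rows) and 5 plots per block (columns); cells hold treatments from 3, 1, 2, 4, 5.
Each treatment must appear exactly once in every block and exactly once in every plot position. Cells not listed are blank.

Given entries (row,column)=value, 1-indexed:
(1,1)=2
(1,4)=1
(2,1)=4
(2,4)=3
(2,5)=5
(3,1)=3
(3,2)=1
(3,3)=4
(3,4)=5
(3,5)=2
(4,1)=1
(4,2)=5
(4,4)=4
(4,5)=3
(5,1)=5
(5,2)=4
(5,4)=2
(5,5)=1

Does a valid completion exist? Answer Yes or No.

Yes

No block or plot among the givens repeats a symbol, and propagating forced cells runs into no contradiction.
One valid completion exists (for instance, 2 3 5 1 4 / 4 2 1 3 5 / 3 1 4 5 2 / 1 5 2 4 3 / 5 4 3 2 1).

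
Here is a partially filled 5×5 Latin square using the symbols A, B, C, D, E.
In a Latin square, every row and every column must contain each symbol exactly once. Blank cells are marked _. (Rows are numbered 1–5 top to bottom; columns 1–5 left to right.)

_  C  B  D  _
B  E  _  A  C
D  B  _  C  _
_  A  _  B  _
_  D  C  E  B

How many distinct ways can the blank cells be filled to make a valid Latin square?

Row 1, column 1: eliminating its row and column leaves {A, E}.
Row 1, column 5: eliminating its row and column leaves {A, E}.
Row 2, column 3: eliminating its row and column leaves {D}.
Row 3, column 3: eliminating its row and column leaves {A, E}.
Row 3, column 5: eliminating its row and column leaves {A, E}.
Row 4, column 1: eliminating its row and column leaves {C, E}.
Row 4, column 3: eliminating its row and column leaves {D, E}.
Row 4, column 5: eliminating its row and column leaves {D, E}.
Row 5, column 1: eliminating its row and column leaves {A}.
Only one assignment across all blanks avoids any row or column repeat, giving 1 completion.

1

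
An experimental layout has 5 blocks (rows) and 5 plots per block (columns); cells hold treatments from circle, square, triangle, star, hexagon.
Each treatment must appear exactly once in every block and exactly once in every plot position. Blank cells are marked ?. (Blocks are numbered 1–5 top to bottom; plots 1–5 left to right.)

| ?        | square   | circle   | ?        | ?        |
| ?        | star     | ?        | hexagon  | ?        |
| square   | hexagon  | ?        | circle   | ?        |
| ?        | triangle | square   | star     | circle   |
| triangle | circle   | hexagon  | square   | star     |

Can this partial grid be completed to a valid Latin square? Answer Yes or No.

Yes

No block or plot among the givens repeats a symbol, and propagating forced cells runs into no contradiction.
One valid completion exists (for instance, star square circle triangle hexagon / circle star triangle hexagon square / square hexagon star circle triangle / hexagon triangle square star circle / triangle circle hexagon square star).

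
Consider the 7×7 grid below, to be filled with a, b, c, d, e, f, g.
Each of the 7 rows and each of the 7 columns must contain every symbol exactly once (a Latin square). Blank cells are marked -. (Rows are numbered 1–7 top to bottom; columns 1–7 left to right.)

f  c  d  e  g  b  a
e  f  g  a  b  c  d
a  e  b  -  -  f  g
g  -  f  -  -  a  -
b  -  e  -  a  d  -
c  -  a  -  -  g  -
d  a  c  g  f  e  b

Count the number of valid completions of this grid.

Row 3, column 4: eliminating its row and column leaves {c, d}.
Row 3, column 5: eliminating its row and column leaves {c, d}.
Row 4, column 2: eliminating its row and column leaves {b, d}.
Row 4, column 4: eliminating its row and column leaves {b, c, d}.
Row 4, column 5: eliminating its row and column leaves {c, d, e}.
Row 4, column 7: eliminating its row and column leaves {c, e}.
Row 5, column 2: eliminating its row and column leaves {g}.
Row 5, column 4: eliminating its row and column leaves {c, f}.
Row 5, column 7: eliminating its row and column leaves {c, f}.
Row 6, column 2: eliminating its row and column leaves {b, d}.
Row 6, column 4: eliminating its row and column leaves {b, d, f}.
Row 6, column 5: eliminating its row and column leaves {d, e}.
Row 6, column 7: eliminating its row and column leaves {e, f}.
Enumerating the assignments across these blanks that avoid any row or column repeat gives 4 completions.

4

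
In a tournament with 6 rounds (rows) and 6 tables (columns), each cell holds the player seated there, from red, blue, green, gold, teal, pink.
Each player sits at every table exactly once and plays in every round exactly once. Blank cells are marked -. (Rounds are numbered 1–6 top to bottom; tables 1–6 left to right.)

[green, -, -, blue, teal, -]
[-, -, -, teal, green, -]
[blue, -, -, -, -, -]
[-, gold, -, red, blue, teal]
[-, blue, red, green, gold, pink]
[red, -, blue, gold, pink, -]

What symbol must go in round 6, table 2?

Round 3, table 4: round 3 has {blue} and table 4 has {red, blue, green, gold, teal}, leaving only pink.
Round 3, table 5: round 3 has {blue, pink} and table 5 has {blue, green, gold, teal, pink}, leaving only red.
Round 4, table 1: round 4 has {red, blue, gold, teal} and table 1 has {red, blue, green}, leaving only pink.
Round 2, table 1: round 2 has {green, teal} and table 1 has {red, blue, green, pink}, leaving only gold.
Round 2, table 3: round 2 has {green, gold, teal} and table 3 has {red, blue}, leaving only pink.
Round 1, table 3: round 1 has {blue, green, teal} and table 3 has {red, blue, pink}, leaving only gold.
Round 1, table 6: round 1 has {blue, green, gold, teal} and table 6 has {teal, pink}, leaving only red.
Round 1, table 2: round 1 has {red, blue, green, gold, teal} and table 2 has {blue, gold}, leaving only pink.
Round 2, table 2: round 2 has {green, gold, teal, pink} and table 2 has {blue, gold, pink}, leaving only red.
Round 2, table 6: round 2 has {red, green, gold, teal, pink} and table 6 has {red, teal, pink}, leaving only blue.
Round 4, table 3: round 4 has {red, blue, gold, teal, pink} and table 3 has {red, blue, gold, pink}, leaving only green.
Round 3, table 3: round 3 has {red, blue, pink} and table 3 has {red, blue, green, gold, pink}, leaving only teal.
Round 3, table 2: round 3 has {red, blue, teal, pink} and table 2 has {red, blue, gold, pink}, leaving only green.
Round 6 already has {red, blue, gold, pink} and table 2 already has {red, blue, green, gold, pink}, so round 6, table 2 must be teal.

teal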